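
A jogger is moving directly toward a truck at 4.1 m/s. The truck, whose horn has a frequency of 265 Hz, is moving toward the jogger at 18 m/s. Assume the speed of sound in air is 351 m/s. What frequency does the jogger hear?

With source approaching and observer approaching, f' = f · (v + v_o)/(v − v_s).
f' = 265 × (351 + 4.1)/(351 − 18) = 265 × 355.1/333 ≈ 283 Hz.

283 Hz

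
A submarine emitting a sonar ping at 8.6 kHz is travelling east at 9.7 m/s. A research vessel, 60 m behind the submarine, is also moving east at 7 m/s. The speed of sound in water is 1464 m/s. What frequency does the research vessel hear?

The research vessel is behind, so the submarine is moving away from it while the research vessel is moving toward the submarine.
General Doppler shift: f' = f · (v + v_o)/(v + v_s).
f' = 8.6 × (1464 + 7)/(1464 + 9.7) = 8.6 × 1471/1473.7 ≈ 8.58 kHz.

8.58 kHz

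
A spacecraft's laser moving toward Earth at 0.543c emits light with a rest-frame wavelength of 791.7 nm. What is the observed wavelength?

Relativistic Doppler for wavelength: λ' = λ₀ · √((1 − β)/(1 + β)).
λ' = 791.7 × √(0.4570/1.5430) = 791.7 × 0.54422 ≈ 430.9 nm.

430.9 nm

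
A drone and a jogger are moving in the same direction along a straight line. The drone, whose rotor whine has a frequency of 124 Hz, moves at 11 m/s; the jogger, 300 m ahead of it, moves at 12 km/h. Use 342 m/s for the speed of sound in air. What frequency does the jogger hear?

12 km/h = 3.333 m/s.
The jogger is ahead, so the drone is moving toward it while the jogger is moving away from the drone.
With source approaching and observer receding, f' = f · (v − v_o)/(v − v_s).
f' = 124 × (342 − 3.333)/(342 − 11) = 124 × 338.67/331 ≈ 127 Hz.

127 Hz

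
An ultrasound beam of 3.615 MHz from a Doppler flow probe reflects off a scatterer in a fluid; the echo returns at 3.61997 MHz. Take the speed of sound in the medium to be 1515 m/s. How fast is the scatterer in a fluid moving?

1.04 m/s

Double Doppler shift off a moving reflector: f₂ = f₀ · (v + u)/(v − u) (u > 0 toward emitter).
Rearranging, u = v · (f₂ − f₀)/(f₂ + f₀) = 1515 × 0.00497/7.23497 ≈ 1.04 m/s.
So the scatterer in a fluid is moving at 1.04 m/s toward the emitter.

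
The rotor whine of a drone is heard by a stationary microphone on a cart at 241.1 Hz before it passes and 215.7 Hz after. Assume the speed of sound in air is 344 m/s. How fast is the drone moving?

19.1 m/s

f₁/f₂ = (v + v_s)/(v − v_s), so v_s = v · (f₁ − f₂)/(f₁ + f₂).
v_s = 344 × (241.1 − 215.7)/(241.1 + 215.7) = 344 × 25.4/456.8 ≈ 19.1 m/s.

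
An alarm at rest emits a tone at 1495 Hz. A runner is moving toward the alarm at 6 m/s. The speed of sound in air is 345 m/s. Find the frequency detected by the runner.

Only the observer moves, toward the source, so f' = f · (v + v_o)/v.
f' = 1495 × (345 + 6)/345 = 1495 × 351/345 ≈ 1521 Hz.

1521 Hz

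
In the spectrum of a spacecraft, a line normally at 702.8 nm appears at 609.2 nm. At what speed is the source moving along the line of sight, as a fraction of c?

0.142

λ'/λ₀ = 0.8668 < 1 (blueshift), so the source is approaching.
λ'/λ₀ = √((1 − β)/(1 + β)) for an approaching source ⇒ β = (1 − r²)/(1 + r²) with r = λ'/λ₀.
β = (1 − 0.7514)/(1 + 0.7514) ≈ 0.142.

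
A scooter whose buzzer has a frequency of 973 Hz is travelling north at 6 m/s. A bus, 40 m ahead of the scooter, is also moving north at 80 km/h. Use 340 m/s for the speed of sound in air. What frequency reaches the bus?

926 Hz

80 km/h = 22.22 m/s.
The bus is ahead, so the scooter is moving toward it while the bus is moving away from the scooter.
Both move, so f' = f · (v − v_o)/(v − v_s).
f' = 973 × (340 − 22.22)/(340 − 6) = 973 × 317.78/334 ≈ 926 Hz.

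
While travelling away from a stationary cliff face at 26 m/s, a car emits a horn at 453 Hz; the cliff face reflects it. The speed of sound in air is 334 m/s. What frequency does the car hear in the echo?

The cliff face receives the sound from a moving source: f₁ = f₀ · v/(v + v_e) = 453 × 334/360 ≈ 420 Hz.
On the return leg the car is a moving observer: f₂ = f₁ · (v − v_e)/v = 420 × 308/334 ≈ 388 Hz.

388 Hz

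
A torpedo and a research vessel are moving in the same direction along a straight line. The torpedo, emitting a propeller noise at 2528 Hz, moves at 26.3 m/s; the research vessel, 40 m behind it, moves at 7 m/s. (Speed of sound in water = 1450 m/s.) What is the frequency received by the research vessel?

2495 Hz

The research vessel is behind, so the torpedo is moving away from it while the research vessel is moving toward the torpedo.
Both move, so f' = f · (v + v_o)/(v + v_s).
f' = 2528 × (1450 + 7)/(1450 + 26.3) = 2528 × 1457/1476.3 ≈ 2495 Hz.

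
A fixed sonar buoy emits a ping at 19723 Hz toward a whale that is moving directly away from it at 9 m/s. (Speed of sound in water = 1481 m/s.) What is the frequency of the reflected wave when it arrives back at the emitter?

The whale first receives the wave as a moving observer: f₁ = f₀ · (v − u)/v = 19723 × (1481 − 9)/1481 ≈ 19603 Hz.
The reflection then acts as a moving source: f₂ = f₁ · v/(v + u) ≈ 19485 Hz.

19485 Hz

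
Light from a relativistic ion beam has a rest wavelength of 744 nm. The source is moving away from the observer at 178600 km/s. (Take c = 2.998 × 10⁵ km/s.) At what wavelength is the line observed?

β = v/c = 178600/299800 = 0.5957.
Relativistic Doppler for wavelength: λ' = λ₀ · √((1 + β)/(1 − β)).
λ' = 744 × √(1.5957/0.4043) = 744 × 1.98675 ≈ 1478.1 nm.

1478.1 nm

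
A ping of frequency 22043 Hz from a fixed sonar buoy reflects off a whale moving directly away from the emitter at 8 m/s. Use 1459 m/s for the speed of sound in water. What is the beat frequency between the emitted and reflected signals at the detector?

240 Hz

The whale first receives the wave as a moving observer: f₁ = f₀ · (v − u)/v = 22043 × (1459 − 8)/1459 ≈ 21922 Hz.
On reflection it acts as a source moving away from the stationary detector: f₂ = f₁ · v/(v + u) = 21922 × 1459/1467 ≈ 21803 Hz.
Beat frequency: |f₂ − f₀| = 2u·f₀/(v + u) = 2 × 8 × 22043/1467 ≈ 240 Hz.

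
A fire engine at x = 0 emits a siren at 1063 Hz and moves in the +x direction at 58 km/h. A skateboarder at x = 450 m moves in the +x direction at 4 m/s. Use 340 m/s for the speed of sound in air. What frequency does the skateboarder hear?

58 km/h = 16.11 m/s.
The observer lies on the +x side, so the source is heading toward the observer and the observer is heading away from the source.
Both move, so f' = f · (v − v_o)/(v − v_s).
f' = 1063 × (340 − 4)/(340 − 16.11) = 1063 × 336/323.89 ≈ 1103 Hz.

1103 Hz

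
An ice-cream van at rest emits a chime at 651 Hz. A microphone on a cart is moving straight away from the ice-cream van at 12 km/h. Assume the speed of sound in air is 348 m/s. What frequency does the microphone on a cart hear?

645 Hz

12 km/h = 3.333 m/s.
Only the observer moves, away from the source, so f' = f · (v − v_o)/v.
f' = 651 × (348 − 3.333)/348 = 651 × 344.67/348 ≈ 645 Hz.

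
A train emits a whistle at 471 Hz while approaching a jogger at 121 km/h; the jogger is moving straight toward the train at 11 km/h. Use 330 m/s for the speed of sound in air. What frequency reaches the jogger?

121 km/h = 33.61 m/s; 11 km/h = 3.056 m/s.
Both move, so f' = f · (v + v_o)/(v − v_s).
f' = 471 × (330 + 3.056)/(330 − 33.61) = 471 × 333.06/296.39 ≈ 529 Hz.

529 Hz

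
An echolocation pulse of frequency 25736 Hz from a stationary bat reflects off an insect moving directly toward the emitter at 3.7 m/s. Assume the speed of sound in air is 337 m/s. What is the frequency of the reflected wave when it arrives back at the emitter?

26307 Hz

At the insect (a moving observer), f₁ = f₀ · (v + u)/v = 25736 × 340.7/337 ≈ 26019 Hz.
On reflection it acts as a source moving toward the stationary detector: f₂ = f₁ · v/(v − u) = 26019 × 337/333.3 ≈ 26307 Hz.
Equivalently f₂ = f₀ · (v + u)/(v − u).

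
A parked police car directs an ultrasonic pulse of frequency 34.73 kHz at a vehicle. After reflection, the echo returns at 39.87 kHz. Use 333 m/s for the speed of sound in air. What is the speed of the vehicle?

Double Doppler shift off a moving reflector: f₂ = f₀ · (v + u)/(v − u) (u > 0 toward emitter).
Rearranging, u = v · (f₂ − f₀)/(f₂ + f₀) = 333 × 5.14/74.60 ≈ 22.9 m/s.
So the vehicle is moving at 22.9 m/s toward the emitter.

22.9 m/s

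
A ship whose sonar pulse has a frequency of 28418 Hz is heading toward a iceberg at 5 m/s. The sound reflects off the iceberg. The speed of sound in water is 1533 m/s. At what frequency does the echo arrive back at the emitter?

The iceberg receives the sound from a moving source: f₁ = f₀ · v/(v − v_e) = 28418 × 1533/1528 ≈ 28511 Hz.
On the return leg the ship is a moving observer: f₂ = f₁ · (v + v_e)/v = 28511 × 1538/1533 ≈ 28604 Hz.

28604 Hz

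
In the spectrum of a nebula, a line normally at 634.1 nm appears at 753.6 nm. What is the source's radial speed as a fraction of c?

0.171c

λ'/λ₀ = 1.1885 > 1 (redshift), so the source is receding.
λ'/λ₀ = √((1 + β)/(1 − β)) for a receding source ⇒ β = (r² − 1)/(r² + 1) with r = λ'/λ₀.
β = (1.4124 − 1)/(1.4124 + 1) ≈ 0.171.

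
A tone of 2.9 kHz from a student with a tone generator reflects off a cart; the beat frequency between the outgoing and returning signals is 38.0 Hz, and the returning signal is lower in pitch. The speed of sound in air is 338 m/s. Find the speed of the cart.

Double Doppler shift off a moving reflector: f₂ = f₀ · (v + u)/(v − u) (u > 0 toward emitter).
Returning signal is lower, so f₂ = f₀ − Δf = 2900 − 38 = 2862 Hz.
Rearranging, u = v · (f₂ − f₀)/(f₂ + f₀) = 338 × -38/5762 ≈ -2.23 m/s.
So the cart is moving at 2.23 m/s away from the emitter.

2.23 m/s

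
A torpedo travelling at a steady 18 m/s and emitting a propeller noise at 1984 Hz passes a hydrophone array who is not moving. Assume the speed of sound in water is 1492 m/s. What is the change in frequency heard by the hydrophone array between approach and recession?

Approaching: f₁ = f · v/(v − v_s) = 1984 × 1492/1474 ≈ 2008.2 Hz.
Receding: f₂ = f · v/(v + v_s) = 1984 × 1492/1510 ≈ 1960.3 Hz.
Drop: f₁ − f₂ = 2f·v·v_s/(v² − v_s²) = 2 × 1984 × 1492 × 18/(1492² − 18²) ≈ 47.9 Hz.

47.9 Hz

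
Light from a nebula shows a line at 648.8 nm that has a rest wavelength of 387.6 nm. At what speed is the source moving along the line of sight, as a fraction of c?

λ'/λ₀ = 1.6739 > 1 (redshift), so the source is receding.
λ'/λ₀ = √((1 + β)/(1 − β)) for a receding source ⇒ β = (r² − 1)/(r² + 1) with r = λ'/λ₀.
β = (2.8019 − 1)/(2.8019 + 1) ≈ 0.474.

0.474c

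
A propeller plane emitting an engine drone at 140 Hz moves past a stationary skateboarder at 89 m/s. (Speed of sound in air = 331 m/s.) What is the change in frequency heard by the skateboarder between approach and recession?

Approaching: f₁ = f · v/(v − v_s) = 140 × 331/242 ≈ 191.5 Hz.
Receding: f₂ = f · v/(v + v_s) = 140 × 331/420 ≈ 110.3 Hz.
Drop: f₁ − f₂ = 2f·v·v_s/(v² − v_s²) = 2 × 140 × 331 × 89/(331² − 89²) ≈ 81.2 Hz.

81.2 Hz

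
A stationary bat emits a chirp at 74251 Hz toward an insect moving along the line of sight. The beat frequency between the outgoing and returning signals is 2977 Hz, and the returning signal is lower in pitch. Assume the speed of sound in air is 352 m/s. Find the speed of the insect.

7.2 m/s

Double Doppler shift off a moving reflector: f₂ = f₀ · (v + u)/(v − u) (u > 0 toward emitter).
Returning signal is lower, so f₂ = f₀ − Δf = 74251 − 2977 = 71274 Hz.
Rearranging, u = v · (f₂ − f₀)/(f₂ + f₀) = 352 × -2977/145525 ≈ -7.2 m/s.
So the insect is moving at 7.2 m/s away from the emitter.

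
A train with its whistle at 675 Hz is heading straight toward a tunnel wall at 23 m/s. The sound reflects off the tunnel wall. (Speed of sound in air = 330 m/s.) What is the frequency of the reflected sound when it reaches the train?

The tunnel wall receives the sound from a moving source: f₁ = f₀ · v/(v − v_e) = 675 × 330/307 ≈ 726 Hz.
On the return leg the train is a moving observer: f₂ = f₁ · (v + v_e)/v = 726 × 353/330 ≈ 776 Hz.

776 Hz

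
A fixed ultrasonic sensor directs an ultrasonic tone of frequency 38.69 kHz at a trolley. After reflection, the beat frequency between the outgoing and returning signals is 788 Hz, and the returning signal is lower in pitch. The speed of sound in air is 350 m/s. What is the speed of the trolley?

Double Doppler shift off a moving reflector: f₂ = f₀ · (v + u)/(v − u) (u > 0 toward emitter).
Returning signal is lower, so f₂ = f₀ − Δf = 38690 − 788 = 37902 Hz.
Rearranging, u = v · (f₂ − f₀)/(f₂ + f₀) = 350 × -788/76592 ≈ -3.6 m/s.
So the trolley is moving at 3.6 m/s away from the emitter.

3.6 m/s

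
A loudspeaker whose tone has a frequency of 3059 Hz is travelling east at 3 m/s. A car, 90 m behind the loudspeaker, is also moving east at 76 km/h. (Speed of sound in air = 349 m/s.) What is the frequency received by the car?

3216 Hz

76 km/h = 21.11 m/s.
The car is behind, so the loudspeaker is moving away from it while the car is moving toward the loudspeaker.
General Doppler shift: f' = f · (v + v_o)/(v + v_s).
f' = 3059 × (349 + 21.11)/(349 + 3) = 3059 × 370.11/352 ≈ 3216 Hz.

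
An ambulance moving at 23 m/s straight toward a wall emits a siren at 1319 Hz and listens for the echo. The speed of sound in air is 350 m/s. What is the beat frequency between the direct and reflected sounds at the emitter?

The wall receives the sound from a moving source: f₁ = f₀ · v/(v − v_e) = 1319 × 350/327 ≈ 1411.8 Hz.
On the return leg the ambulance is a moving observer: f₂ = f₁ · (v + v_e)/v = 1411.8 × 373/350 ≈ 1504.5 Hz.
Equivalently f₂ = f₀ · (v + v_e)/(v − v_e).
Beat against the emitted tone: |f₂ − f₀| = 2v_e·f₀/(v − v_e) = 2 × 23 × 1319/327 ≈ 186 Hz.

186 Hz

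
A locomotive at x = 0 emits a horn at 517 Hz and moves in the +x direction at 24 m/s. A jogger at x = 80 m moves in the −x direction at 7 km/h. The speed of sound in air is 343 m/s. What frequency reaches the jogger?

559 Hz

7 km/h = 1.944 m/s.
The observer lies on the +x side, so the source is heading toward the observer and the observer is heading toward the source.
General Doppler shift: f' = f · (v + v_o)/(v − v_s).
f' = 517 × (343 + 1.944)/(343 − 24) = 517 × 344.94/319 ≈ 559 Hz.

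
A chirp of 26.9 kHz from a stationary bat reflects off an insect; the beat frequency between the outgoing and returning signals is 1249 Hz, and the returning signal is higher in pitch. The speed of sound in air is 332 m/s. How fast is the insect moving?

Double Doppler shift off a moving reflector: f₂ = f₀ · (v + u)/(v − u) (u > 0 toward emitter).
Returning signal is higher, so f₂ = f₀ + Δf = 26900 + 1249 = 28149 Hz.
Rearranging, u = v · (f₂ − f₀)/(f₂ + f₀) = 332 × 1249/55049 ≈ 7.5 m/s.
So the insect is moving at 7.5 m/s toward the emitter.

7.5 m/s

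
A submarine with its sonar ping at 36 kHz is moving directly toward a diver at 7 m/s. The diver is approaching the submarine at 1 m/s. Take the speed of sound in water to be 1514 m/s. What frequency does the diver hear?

General Doppler shift: f' = f · (v + v_o)/(v − v_s).
f' = 36 × (1514 + 1)/(1514 − 7) = 36 × 1515/1507 ≈ 36.2 kHz.

36.2 kHz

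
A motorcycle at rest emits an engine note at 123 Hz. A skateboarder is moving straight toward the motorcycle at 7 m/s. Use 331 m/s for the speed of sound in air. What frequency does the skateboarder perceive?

126 Hz

Moving observer, stationary source: f' = f · (v + v_o)/v.
f' = 123 × (331 + 7)/331 = 123 × 338/331 ≈ 126 Hz.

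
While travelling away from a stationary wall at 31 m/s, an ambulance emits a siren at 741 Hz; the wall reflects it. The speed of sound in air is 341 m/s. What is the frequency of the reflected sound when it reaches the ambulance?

The wall receives the sound from a moving source: f₁ = f₀ · v/(v + v_e) = 741 × 341/372 ≈ 679 Hz.
On the return leg the ambulance is a moving observer: f₂ = f₁ · (v − v_e)/v = 679 × 310/341 ≈ 618 Hz.
Equivalently f₂ = f₀ · (v − v_e)/(v + v_e).

618 Hz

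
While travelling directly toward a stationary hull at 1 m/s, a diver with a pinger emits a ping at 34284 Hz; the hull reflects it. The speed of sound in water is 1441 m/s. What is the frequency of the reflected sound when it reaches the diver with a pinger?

34332 Hz

The hull receives the sound from a moving source: f₁ = f₀ · v/(v − v_e) = 34284 × 1441/1440 ≈ 34308 Hz.
On the return leg the diver with a pinger is a moving observer: f₂ = f₁ · (v + v_e)/v = 34308 × 1442/1441 ≈ 34332 Hz.
Equivalently f₂ = f₀ · (v + v_e)/(v − v_e).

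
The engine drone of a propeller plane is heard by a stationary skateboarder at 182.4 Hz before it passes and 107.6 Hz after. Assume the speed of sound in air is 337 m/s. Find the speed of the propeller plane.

f₁/f₂ = (v + v_s)/(v − v_s), so v_s = v · (f₁ − f₂)/(f₁ + f₂).
v_s = 337 × (182.4 − 107.6)/(182.4 + 107.6) = 337 × 74.8/290.0 ≈ 87 m/s.

87 m/s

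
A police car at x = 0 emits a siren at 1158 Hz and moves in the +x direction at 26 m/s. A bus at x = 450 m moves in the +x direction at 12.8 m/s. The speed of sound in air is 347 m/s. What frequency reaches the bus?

1206 Hz

The observer lies on the +x side, so the source is heading toward the observer and the observer is heading away from the source.
With source approaching and observer receding, f' = f · (v − v_o)/(v − v_s).
f' = 1158 × (347 − 12.8)/(347 − 26) = 1158 × 334.2/321 ≈ 1206 Hz.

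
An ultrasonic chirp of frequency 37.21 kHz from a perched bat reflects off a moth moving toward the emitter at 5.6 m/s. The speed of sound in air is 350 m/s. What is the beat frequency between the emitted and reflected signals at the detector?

1210 Hz

The moth first receives the wave as a moving observer: f₁ = f₀ · (v + u)/v = 37.21 × (350 + 5.6)/350 ≈ 37.805 kHz.
The reflection then acts as a moving source: f₂ = f₁ · v/(v − u) ≈ 38.420 kHz.
Beat frequency (with f₀ = 37210 Hz): |f₂ − f₀| = 2u·f₀/(v − u) = 2 × 5.6 × 37210/344.4 ≈ 1210 Hz.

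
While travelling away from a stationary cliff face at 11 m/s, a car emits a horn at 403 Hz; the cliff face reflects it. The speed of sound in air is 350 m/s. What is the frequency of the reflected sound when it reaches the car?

The cliff face receives the sound from a moving source: f₁ = f₀ · v/(v + v_e) = 403 × 350/361 ≈ 391 Hz.
On the return leg the car is a moving observer: f₂ = f₁ · (v − v_e)/v = 391 × 339/350 ≈ 378 Hz.
Equivalently f₂ = f₀ · (v − v_e)/(v + v_e).

378 Hz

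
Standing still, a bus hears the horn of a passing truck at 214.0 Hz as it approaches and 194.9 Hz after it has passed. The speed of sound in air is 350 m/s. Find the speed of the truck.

16.3 m/s

f₁/f₂ = (v + v_s)/(v − v_s), so v_s = v · (f₁ − f₂)/(f₁ + f₂).
v_s = 350 × (214.0 − 194.9)/(214.0 + 194.9) = 350 × 19.1/408.9 ≈ 16.3 m/s.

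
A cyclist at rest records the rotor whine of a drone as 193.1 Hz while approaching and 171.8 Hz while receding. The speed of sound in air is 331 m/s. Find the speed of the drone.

f₁/f₂ = (v + v_s)/(v − v_s), so v_s = v · (f₁ − f₂)/(f₁ + f₂).
v_s = 331 × (193.1 − 171.8)/(193.1 + 171.8) = 331 × 21.3/364.9 ≈ 19.3 m/s.

19.3 m/s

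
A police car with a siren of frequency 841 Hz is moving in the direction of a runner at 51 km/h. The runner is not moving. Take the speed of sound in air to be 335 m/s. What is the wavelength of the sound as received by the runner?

38.1 cm

51 km/h = 14.17 m/s.
With the source moving toward a stationary observer, f' = f · v/(v − v_s).
f' = 841 × 335/(335 − 14.17) ≈ 878 Hz.
λ' = v/f' = 335/878.135 ≈ 38.1 cm.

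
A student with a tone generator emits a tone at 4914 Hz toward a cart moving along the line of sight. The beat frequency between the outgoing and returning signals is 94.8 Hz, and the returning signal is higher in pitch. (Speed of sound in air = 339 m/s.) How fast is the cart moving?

3.2 m/s

Double Doppler shift off a moving reflector: f₂ = f₀ · (v + u)/(v − u) (u > 0 toward emitter).
Returning signal is higher, so f₂ = f₀ + Δf = 4914 + 94.8 = 5008.8 Hz.
Rearranging, u = v · (f₂ − f₀)/(f₂ + f₀) = 339 × 94.8/9922.8 ≈ 3.2 m/s.
So the cart is moving at 3.2 m/s toward the emitter.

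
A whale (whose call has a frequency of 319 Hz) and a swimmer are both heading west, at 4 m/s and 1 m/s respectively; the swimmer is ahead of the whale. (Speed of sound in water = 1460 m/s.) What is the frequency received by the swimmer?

The swimmer is ahead, so the whale is moving toward it while the swimmer is moving away from the whale.
General Doppler shift: f' = f · (v − v_o)/(v − v_s).
f' = 319 × (1460 − 1)/(1460 − 4) = 319 × 1459/1456 ≈ 320 Hz.

320 Hz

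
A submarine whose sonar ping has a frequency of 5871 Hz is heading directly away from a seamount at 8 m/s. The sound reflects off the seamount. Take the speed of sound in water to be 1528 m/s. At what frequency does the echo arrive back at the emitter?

5810 Hz

The seamount receives the sound from a moving source: f₁ = f₀ · v/(v + v_e) = 5871 × 1528/1536 ≈ 5840 Hz.
On the return leg the submarine is a moving observer: f₂ = f₁ · (v − v_e)/v = 5840 × 1520/1528 ≈ 5810 Hz.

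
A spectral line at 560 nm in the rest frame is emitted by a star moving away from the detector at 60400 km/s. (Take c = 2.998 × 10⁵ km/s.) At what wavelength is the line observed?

686.9 nm

β = v/c = 60400/299800 = 0.2015.
Relativistic Doppler for wavelength: λ' = λ₀ · √((1 + β)/(1 − β)).
λ' = 560 × √(1.2015/0.7985) = 560 × 1.22662 ≈ 686.9 nm.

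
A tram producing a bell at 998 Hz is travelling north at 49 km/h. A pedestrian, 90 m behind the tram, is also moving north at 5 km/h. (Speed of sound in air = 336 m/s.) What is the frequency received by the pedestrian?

49 km/h = 13.61 m/s; 5 km/h = 1.389 m/s.
The pedestrian is behind, so the tram is moving away from it while the pedestrian is moving toward the tram.
With source receding and observer approaching, f' = f · (v + v_o)/(v + v_s).
f' = 998 × (336 + 1.389)/(336 + 13.61) = 998 × 337.39/349.61 ≈ 963 Hz.

963 Hz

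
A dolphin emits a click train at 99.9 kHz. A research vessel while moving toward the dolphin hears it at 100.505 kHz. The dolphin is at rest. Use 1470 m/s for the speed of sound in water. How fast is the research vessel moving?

f' = f · (v + v_o)/v ⇒ v_o = v · |f'/f − 1|.
v_o = 1470 × |100.505/99.9 − 1| = 1470 × 0.006056 ≈ 8.9 m/s.

8.9 m/s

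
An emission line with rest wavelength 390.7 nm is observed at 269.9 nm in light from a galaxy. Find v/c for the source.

λ'/λ₀ = 0.6908 < 1 (blueshift), so the source is approaching.
λ'/λ₀ = √((1 − β)/(1 + β)) for an approaching source ⇒ β = (1 − r²)/(1 + r²) with r = λ'/λ₀.
β = (1 − 0.4772)/(1 + 0.4772) ≈ 0.354.

0.354c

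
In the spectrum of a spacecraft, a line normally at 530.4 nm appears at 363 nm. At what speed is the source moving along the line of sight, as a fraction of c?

0.362

λ'/λ₀ = 0.6844 < 1 (blueshift), so the source is approaching.
λ'/λ₀ = √((1 − β)/(1 + β)) for an approaching source ⇒ β = (1 − r²)/(1 + r²) with r = λ'/λ₀.
β = (1 − 0.4684)/(1 + 0.4684) ≈ 0.362.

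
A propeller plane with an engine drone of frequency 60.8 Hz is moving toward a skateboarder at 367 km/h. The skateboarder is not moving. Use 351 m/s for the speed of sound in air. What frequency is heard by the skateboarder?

86 Hz

367 km/h = 101.9 m/s.
Only the source moves, toward the listener, so f' = f · v/(v − v_s).
f' = 60.8 × 351/(351 − 101.9) = 60.8 × 351/249.1 ≈ 86 Hz.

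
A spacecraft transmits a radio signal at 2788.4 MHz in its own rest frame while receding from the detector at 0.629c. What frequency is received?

1330.7 MHz

Relativistic Doppler for frequency: f' = f₀ · √((1 − β)/(1 + β)).
f' = 2788.4 × √(0.3710/1.6290) = 2788.4 × 0.47723 ≈ 1330.7 MHz.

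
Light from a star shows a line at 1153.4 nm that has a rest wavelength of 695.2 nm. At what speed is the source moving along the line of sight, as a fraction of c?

λ'/λ₀ = 1.6591 > 1 (redshift), so the source is receding.
λ'/λ₀ = √((1 + β)/(1 − β)) for a receding source ⇒ β = (r² − 1)/(r² + 1) with r = λ'/λ₀.
β = (2.7526 − 1)/(2.7526 + 1) ≈ 0.467.

0.467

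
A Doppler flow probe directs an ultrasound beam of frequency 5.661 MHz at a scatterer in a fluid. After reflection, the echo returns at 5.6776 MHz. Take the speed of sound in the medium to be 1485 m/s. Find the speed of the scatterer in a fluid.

Double Doppler shift off a moving reflector: f₂ = f₀ · (v + u)/(v − u) (u > 0 toward emitter).
Rearranging, u = v · (f₂ − f₀)/(f₂ + f₀) = 1485 × 0.0166/11.3386 ≈ 2.17 m/s.
So the scatterer in a fluid is moving at 2.17 m/s toward the emitter.

2.17 m/s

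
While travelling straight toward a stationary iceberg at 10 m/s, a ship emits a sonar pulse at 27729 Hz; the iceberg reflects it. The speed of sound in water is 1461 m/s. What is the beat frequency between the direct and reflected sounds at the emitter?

382 Hz

The iceberg receives the sound from a moving source: f₁ = f₀ · v/(v − v_e) = 27729 × 1461/1451 ≈ 27920 Hz.
On the return leg the ship is a moving observer: f₂ = f₁ · (v + v_e)/v = 27920 × 1471/1461 ≈ 28111 Hz.
Equivalently f₂ = f₀ · (v + v_e)/(v − v_e).
Beat against the emitted tone: |f₂ − f₀| = 2v_e·f₀/(v − v_e) = 2 × 10 × 27729/1451 ≈ 382 Hz.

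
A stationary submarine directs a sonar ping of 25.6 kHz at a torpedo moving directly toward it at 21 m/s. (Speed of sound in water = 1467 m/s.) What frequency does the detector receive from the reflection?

At the torpedo (a moving observer), f₁ = f₀ · (v + u)/v = 25.6 × 1488/1467 ≈ 26.0 kHz.
The reflection then acts as a moving source: f₂ = f₁ · v/(v − u) ≈ 26.3 kHz.

26.3 kHz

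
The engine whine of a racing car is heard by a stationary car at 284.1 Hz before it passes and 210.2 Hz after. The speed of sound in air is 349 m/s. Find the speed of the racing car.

52 m/s

f₁/f₂ = (v + v_s)/(v − v_s), so v_s = v · (f₁ − f₂)/(f₁ + f₂).
v_s = 349 × (284.1 − 210.2)/(284.1 + 210.2) = 349 × 73.9/494.3 ≈ 52 m/s.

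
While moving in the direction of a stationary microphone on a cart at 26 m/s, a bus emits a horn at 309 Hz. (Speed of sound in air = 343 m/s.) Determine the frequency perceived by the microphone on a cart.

334 Hz

Moving source, stationary observer: f' = f · v/(v − v_s) since the source is approaching.
f' = 309 × 343/(343 − 26) = 309 × 343/317 ≈ 334 Hz.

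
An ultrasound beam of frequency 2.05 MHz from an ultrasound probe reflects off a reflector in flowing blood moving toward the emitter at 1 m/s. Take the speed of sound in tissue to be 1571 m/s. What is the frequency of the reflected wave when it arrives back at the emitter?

At the reflector in flowing blood (a moving observer), f₁ = f₀ · (v + u)/v = 2.05 × 1572/1571 ≈ 2.051 MHz.
The reflection then acts as a moving source: f₂ = f₁ · v/(v − u) ≈ 2.053 MHz.

2.053 MHz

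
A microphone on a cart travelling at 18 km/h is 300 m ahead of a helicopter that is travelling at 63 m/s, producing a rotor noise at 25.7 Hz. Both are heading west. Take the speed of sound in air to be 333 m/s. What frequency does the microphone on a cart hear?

18 km/h = 5 m/s.
The microphone on a cart is ahead, so the helicopter is moving toward it while the microphone on a cart is moving away from the helicopter.
General Doppler shift: f' = f · (v − v_o)/(v − v_s).
f' = 25.7 × (333 − 5)/(333 − 63) = 25.7 × 328/270 ≈ 31.2 Hz.

31.2 Hz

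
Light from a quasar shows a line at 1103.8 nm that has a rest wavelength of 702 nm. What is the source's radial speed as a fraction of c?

λ'/λ₀ = 1.5724 > 1 (redshift), so the source is receding.
λ'/λ₀ = √((1 + β)/(1 − β)) for a receding source ⇒ β = (r² − 1)/(r² + 1) with r = λ'/λ₀.
β = (2.4723 − 1)/(2.4723 + 1) ≈ 0.424.

0.424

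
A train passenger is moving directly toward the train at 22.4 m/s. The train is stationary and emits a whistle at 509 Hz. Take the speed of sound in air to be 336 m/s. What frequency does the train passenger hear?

Moving observer, stationary source: f' = f · (v + v_o)/v.
f' = 509 × (336 + 22.4)/336 = 509 × 358.4/336 ≈ 543 Hz.

543 Hz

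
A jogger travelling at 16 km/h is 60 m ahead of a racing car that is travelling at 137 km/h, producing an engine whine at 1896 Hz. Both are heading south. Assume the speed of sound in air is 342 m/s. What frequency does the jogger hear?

137 km/h = 38.06 m/s; 16 km/h = 4.444 m/s.
The jogger is ahead, so the racing car is moving toward it while the jogger is moving away from the racing car.
Both move, so f' = f · (v − v_o)/(v − v_s).
f' = 1896 × (342 − 4.444)/(342 − 38.06) = 1896 × 337.56/303.94 ≈ 2106 Hz.

2106 Hz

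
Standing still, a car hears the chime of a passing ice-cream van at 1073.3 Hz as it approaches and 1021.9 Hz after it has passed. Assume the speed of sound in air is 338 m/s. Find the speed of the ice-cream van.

f₁/f₂ = (v + v_s)/(v − v_s), so v_s = v · (f₁ − f₂)/(f₁ + f₂).
v_s = 338 × (1073.3 − 1021.9)/(1073.3 + 1021.9) = 338 × 51.4/2095.2 ≈ 8.3 m/s.

8.3 m/s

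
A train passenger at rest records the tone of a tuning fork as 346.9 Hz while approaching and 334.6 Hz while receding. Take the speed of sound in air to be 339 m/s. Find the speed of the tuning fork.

f₁/f₂ = (v + v_s)/(v − v_s), so v_s = v · (f₁ − f₂)/(f₁ + f₂).
v_s = 339 × (346.9 − 334.6)/(346.9 + 334.6) = 339 × 12.3/681.5 ≈ 6.1 m/s.

6.1 m/s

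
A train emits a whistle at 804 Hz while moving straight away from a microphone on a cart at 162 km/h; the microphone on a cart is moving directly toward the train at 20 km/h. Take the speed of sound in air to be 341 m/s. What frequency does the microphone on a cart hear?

162 km/h = 45 m/s; 20 km/h = 5.556 m/s.
Both move, so f' = f · (v + v_o)/(v + v_s).
f' = 804 × (341 + 5.556)/(341 + 45) = 804 × 346.56/386 ≈ 722 Hz.

722 Hz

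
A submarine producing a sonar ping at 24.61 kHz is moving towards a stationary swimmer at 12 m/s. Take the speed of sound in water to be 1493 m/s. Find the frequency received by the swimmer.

With the source moving toward a stationary observer, f' = f · v/(v − v_s).
f' = 24.61 × 1493/(1493 − 12) = 24.61 × 1493/1481 ≈ 24.8 kHz.

24.8 kHz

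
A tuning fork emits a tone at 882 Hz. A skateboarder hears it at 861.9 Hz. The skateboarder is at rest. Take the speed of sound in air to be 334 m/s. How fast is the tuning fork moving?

7.8 m/s

f' < f, so the tuning fork is receding.
f' = f · v/(v + v_s) ⇒ v_s = v · |1 − f/f'|.
v_s = 334 × |1 − 882/861.9| = 334 × 0.02332 ≈ 7.8 m/s.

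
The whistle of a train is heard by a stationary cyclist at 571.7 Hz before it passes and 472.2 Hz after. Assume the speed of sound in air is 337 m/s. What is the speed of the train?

32 m/s

f₁/f₂ = (v + v_s)/(v − v_s), so v_s = v · (f₁ − f₂)/(f₁ + f₂).
v_s = 337 × (571.7 − 472.2)/(571.7 + 472.2) = 337 × 99.5/1043.9 ≈ 32 m/s.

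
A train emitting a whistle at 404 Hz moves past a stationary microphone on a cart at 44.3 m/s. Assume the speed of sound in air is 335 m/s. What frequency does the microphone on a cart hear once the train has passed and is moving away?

357 Hz

Receding: f₂ = f · v/(v + v_s) = 404 × 335/379.3 ≈ 357 Hz.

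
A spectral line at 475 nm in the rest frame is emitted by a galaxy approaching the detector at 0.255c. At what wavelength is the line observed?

Relativistic Doppler for wavelength: λ' = λ₀ · √((1 − β)/(1 + β)).
λ' = 475 × √(0.7450/1.2550) = 475 × 0.77047 ≈ 366.0 nm.

366.0 nm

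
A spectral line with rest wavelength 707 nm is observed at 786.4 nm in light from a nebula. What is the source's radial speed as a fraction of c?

0.106

λ'/λ₀ = 1.1123 > 1 (redshift), so the source is receding.
λ'/λ₀ = √((1 + β)/(1 − β)) for a receding source ⇒ β = (r² − 1)/(r² + 1) with r = λ'/λ₀.
β = (1.2372 − 1)/(1.2372 + 1) ≈ 0.106.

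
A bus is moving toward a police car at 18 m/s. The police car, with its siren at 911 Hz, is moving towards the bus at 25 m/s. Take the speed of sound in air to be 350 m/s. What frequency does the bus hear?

1032 Hz

Both move, so f' = f · (v + v_o)/(v − v_s).
f' = 911 × (350 + 18)/(350 − 25) = 911 × 368/325 ≈ 1032 Hz.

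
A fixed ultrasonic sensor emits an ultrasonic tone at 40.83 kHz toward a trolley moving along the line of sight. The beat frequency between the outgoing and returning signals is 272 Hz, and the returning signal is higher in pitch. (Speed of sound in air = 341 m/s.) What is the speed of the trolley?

1.13 m/s

Double Doppler shift off a moving reflector: f₂ = f₀ · (v + u)/(v − u) (u > 0 toward emitter).
Returning signal is higher, so f₂ = f₀ + Δf = 40830 + 272 = 41102 Hz.
Rearranging, u = v · (f₂ − f₀)/(f₂ + f₀) = 341 × 272/81932 ≈ 1.13 m/s.
So the trolley is moving at 1.13 m/s toward the emitter.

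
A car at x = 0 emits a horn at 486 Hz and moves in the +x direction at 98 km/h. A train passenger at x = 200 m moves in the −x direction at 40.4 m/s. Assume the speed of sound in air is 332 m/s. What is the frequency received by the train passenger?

594 Hz

98 km/h = 27.22 m/s.
The observer lies on the +x side, so the source is heading toward the observer and the observer is heading toward the source.
With source approaching and observer approaching, f' = f · (v + v_o)/(v − v_s).
f' = 486 × (332 + 40.4)/(332 − 27.22) = 486 × 372.4/304.78 ≈ 594 Hz.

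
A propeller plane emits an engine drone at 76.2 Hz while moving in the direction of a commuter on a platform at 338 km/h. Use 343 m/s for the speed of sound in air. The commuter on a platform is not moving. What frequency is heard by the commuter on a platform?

105 Hz

338 km/h = 93.89 m/s.
Only the source moves, toward the listener, so f' = f · v/(v − v_s).
f' = 76.2 × 343/(343 − 93.89) = 76.2 × 343/249.1 ≈ 105 Hz.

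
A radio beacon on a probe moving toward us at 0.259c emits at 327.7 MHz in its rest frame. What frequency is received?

Relativistic Doppler for frequency: f' = f₀ · √((1 + β)/(1 − β)).
f' = 327.7 × √(1.2590/0.7410) = 327.7 × 1.30348 ≈ 427.1 MHz.

427.1 MHz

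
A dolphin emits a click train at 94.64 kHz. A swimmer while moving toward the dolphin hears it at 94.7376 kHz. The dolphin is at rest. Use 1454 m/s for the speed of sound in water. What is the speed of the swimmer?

1.50 m/s

f' = f · (v + v_o)/v ⇒ v_o = v · |f'/f − 1|.
v_o = 1454 × |94.7376/94.64 − 1| = 1454 × 0.001031 ≈ 1.50 m/s.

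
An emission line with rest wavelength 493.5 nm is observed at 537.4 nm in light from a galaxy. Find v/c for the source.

0.085c

λ'/λ₀ = 1.0890 > 1 (redshift), so the source is receding.
λ'/λ₀ = √((1 + β)/(1 − β)) for a receding source ⇒ β = (r² − 1)/(r² + 1) with r = λ'/λ₀.
β = (1.1858 − 1)/(1.1858 + 1) ≈ 0.085.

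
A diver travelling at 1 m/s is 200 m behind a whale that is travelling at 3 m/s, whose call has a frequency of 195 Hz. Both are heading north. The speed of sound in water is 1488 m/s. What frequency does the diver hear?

The diver is behind, so the whale is moving away from it while the diver is moving toward the whale.
With source receding and observer approaching, f' = f · (v + v_o)/(v + v_s).
f' = 195 × (1488 + 1)/(1488 + 3) = 195 × 1489/1491 ≈ 195 Hz.

195 Hz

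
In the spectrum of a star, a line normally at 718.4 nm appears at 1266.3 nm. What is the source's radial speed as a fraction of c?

λ'/λ₀ = 1.7627 > 1 (redshift), so the source is receding.
λ'/λ₀ = √((1 + β)/(1 − β)) for a receding source ⇒ β = (r² − 1)/(r² + 1) with r = λ'/λ₀.
β = (3.1070 − 1)/(3.1070 + 1) ≈ 0.513.

0.513c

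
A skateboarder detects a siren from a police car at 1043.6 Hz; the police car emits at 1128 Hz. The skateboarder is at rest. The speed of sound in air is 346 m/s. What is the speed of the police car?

f' < f, so the police car is receding.
f' = f · v/(v + v_s) ⇒ v_s = v · |1 − f/f'|.
v_s = 346 × |1 − 1128/1043.6| = 346 × 0.08087 ≈ 28 m/s.

28 m/s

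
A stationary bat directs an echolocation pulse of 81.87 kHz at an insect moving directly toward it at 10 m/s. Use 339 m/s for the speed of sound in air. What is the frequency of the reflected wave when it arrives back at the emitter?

86.8 kHz

At the insect (a moving observer), f₁ = f₀ · (v + u)/v = 81.87 × 349/339 ≈ 84.3 kHz.
On reflection it acts as a source moving toward the stationary detector: f₂ = f₁ · v/(v − u) = 84.3 × 339/329 ≈ 86.8 kHz.
Equivalently f₂ = f₀ · (v + u)/(v − u).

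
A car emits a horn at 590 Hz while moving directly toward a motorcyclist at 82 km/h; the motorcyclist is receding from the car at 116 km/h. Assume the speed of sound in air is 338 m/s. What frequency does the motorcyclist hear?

82 km/h = 22.78 m/s; 116 km/h = 32.22 m/s.
With source approaching and observer receding, f' = f · (v − v_o)/(v − v_s).
f' = 590 × (338 − 32.22)/(338 − 22.78) = 590 × 305.78/315.22 ≈ 572 Hz.

572 Hz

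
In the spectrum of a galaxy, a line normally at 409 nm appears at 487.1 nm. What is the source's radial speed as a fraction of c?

0.173

λ'/λ₀ = 1.1910 > 1 (redshift), so the source is receding.
λ'/λ₀ = √((1 + β)/(1 − β)) for a receding source ⇒ β = (r² − 1)/(r² + 1) with r = λ'/λ₀.
β = (1.4184 − 1)/(1.4184 + 1) ≈ 0.173.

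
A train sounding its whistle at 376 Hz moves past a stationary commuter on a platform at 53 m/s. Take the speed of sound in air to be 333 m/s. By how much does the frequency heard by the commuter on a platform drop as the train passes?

123 Hz

Approaching: f₁ = f · v/(v − v_s) = 376 × 333/280 ≈ 447 Hz.
Receding: f₂ = f · v/(v + v_s) = 376 × 333/386 ≈ 324 Hz.
Drop: f₁ − f₂ = 2f·v·v_s/(v² − v_s²) = 2 × 376 × 333 × 53/(333² − 53²) ≈ 123 Hz.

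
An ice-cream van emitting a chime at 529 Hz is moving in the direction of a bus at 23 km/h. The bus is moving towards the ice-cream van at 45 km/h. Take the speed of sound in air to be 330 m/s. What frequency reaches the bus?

23 km/h = 6.389 m/s; 45 km/h = 12.5 m/s.
General Doppler shift: f' = f · (v + v_o)/(v − v_s).
f' = 529 × (330 + 12.5)/(330 − 6.389) = 529 × 342.5/323.61 ≈ 560 Hz.

560 Hz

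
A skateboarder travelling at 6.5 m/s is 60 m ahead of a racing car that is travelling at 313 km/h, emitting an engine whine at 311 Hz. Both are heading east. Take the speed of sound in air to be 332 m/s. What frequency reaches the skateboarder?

413 Hz

313 km/h = 86.94 m/s.
The skateboarder is ahead, so the racing car is moving toward it while the skateboarder is moving away from the racing car.
Both move, so f' = f · (v − v_o)/(v − v_s).
f' = 311 × (332 − 6.5)/(332 − 86.94) = 311 × 325.5/245.06 ≈ 413 Hz.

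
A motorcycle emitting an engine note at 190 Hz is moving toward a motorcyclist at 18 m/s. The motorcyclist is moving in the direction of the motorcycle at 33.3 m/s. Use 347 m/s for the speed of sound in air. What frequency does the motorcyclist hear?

Both move, so f' = f · (v + v_o)/(v − v_s).
f' = 190 × (347 + 33.3)/(347 − 18) = 190 × 380.3/329 ≈ 220 Hz.

220 Hz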